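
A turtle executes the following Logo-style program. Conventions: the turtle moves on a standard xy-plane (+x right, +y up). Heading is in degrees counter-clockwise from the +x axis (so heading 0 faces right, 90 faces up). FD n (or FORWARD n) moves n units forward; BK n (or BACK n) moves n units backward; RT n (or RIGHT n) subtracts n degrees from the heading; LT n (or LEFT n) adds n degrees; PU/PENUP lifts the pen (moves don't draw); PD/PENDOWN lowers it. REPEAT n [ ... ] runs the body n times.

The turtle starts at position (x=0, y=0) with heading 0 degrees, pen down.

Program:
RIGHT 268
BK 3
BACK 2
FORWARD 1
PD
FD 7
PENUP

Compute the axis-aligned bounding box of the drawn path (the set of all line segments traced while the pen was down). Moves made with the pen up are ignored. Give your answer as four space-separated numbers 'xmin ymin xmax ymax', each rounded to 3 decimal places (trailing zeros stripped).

Answer: -0.105 -4.997 0.174 2.998

Derivation:
Executing turtle program step by step:
Start: pos=(0,0), heading=0, pen down
RT 268: heading 0 -> 92
BK 3: (0,0) -> (0.105,-2.998) [heading=92, draw]
BK 2: (0.105,-2.998) -> (0.174,-4.997) [heading=92, draw]
FD 1: (0.174,-4.997) -> (0.14,-3.998) [heading=92, draw]
PD: pen down
FD 7: (0.14,-3.998) -> (-0.105,2.998) [heading=92, draw]
PU: pen up
Final: pos=(-0.105,2.998), heading=92, 4 segment(s) drawn

Segment endpoints: x in {-0.105, 0, 0.105, 0.14, 0.174}, y in {-4.997, -3.998, -2.998, 0, 2.998}
xmin=-0.105, ymin=-4.997, xmax=0.174, ymax=2.998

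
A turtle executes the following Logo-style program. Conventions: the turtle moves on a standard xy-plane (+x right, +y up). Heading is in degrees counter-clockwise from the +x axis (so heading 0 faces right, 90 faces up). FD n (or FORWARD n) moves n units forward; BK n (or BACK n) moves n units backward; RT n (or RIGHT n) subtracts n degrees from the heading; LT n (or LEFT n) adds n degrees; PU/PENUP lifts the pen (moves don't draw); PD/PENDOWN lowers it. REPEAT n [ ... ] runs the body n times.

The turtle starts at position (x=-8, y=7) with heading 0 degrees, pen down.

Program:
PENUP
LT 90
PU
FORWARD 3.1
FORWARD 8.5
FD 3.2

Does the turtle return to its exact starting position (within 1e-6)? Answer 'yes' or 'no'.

Executing turtle program step by step:
Start: pos=(-8,7), heading=0, pen down
PU: pen up
LT 90: heading 0 -> 90
PU: pen up
FD 3.1: (-8,7) -> (-8,10.1) [heading=90, move]
FD 8.5: (-8,10.1) -> (-8,18.6) [heading=90, move]
FD 3.2: (-8,18.6) -> (-8,21.8) [heading=90, move]
Final: pos=(-8,21.8), heading=90, 0 segment(s) drawn

Start position: (-8, 7)
Final position: (-8, 21.8)
Distance = 14.8; >= 1e-6 -> NOT closed

Answer: no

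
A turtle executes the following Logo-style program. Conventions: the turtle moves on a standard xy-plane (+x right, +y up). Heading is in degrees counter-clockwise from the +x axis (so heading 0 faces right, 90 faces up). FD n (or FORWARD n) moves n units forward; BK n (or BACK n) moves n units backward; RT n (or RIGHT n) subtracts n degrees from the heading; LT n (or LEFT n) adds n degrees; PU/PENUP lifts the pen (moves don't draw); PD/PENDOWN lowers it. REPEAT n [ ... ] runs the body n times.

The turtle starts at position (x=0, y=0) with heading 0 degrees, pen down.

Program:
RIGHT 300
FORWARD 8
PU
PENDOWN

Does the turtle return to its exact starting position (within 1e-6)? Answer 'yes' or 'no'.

Executing turtle program step by step:
Start: pos=(0,0), heading=0, pen down
RT 300: heading 0 -> 60
FD 8: (0,0) -> (4,6.928) [heading=60, draw]
PU: pen up
PD: pen down
Final: pos=(4,6.928), heading=60, 1 segment(s) drawn

Start position: (0, 0)
Final position: (4, 6.928)
Distance = 8; >= 1e-6 -> NOT closed

Answer: no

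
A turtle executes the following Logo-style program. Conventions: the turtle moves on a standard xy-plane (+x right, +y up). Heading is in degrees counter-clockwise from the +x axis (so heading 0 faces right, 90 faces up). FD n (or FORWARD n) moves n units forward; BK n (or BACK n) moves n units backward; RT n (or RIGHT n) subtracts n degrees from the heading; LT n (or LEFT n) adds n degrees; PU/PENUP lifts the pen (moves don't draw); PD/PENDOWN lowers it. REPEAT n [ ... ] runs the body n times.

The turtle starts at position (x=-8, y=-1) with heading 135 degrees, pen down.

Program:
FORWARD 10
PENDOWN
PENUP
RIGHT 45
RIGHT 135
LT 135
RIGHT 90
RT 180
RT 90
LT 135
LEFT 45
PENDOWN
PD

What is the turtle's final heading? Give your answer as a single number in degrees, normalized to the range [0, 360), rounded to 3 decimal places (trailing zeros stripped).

Answer: 270

Derivation:
Executing turtle program step by step:
Start: pos=(-8,-1), heading=135, pen down
FD 10: (-8,-1) -> (-15.071,6.071) [heading=135, draw]
PD: pen down
PU: pen up
RT 45: heading 135 -> 90
RT 135: heading 90 -> 315
LT 135: heading 315 -> 90
RT 90: heading 90 -> 0
RT 180: heading 0 -> 180
RT 90: heading 180 -> 90
LT 135: heading 90 -> 225
LT 45: heading 225 -> 270
PD: pen down
PD: pen down
Final: pos=(-15.071,6.071), heading=270, 1 segment(s) drawn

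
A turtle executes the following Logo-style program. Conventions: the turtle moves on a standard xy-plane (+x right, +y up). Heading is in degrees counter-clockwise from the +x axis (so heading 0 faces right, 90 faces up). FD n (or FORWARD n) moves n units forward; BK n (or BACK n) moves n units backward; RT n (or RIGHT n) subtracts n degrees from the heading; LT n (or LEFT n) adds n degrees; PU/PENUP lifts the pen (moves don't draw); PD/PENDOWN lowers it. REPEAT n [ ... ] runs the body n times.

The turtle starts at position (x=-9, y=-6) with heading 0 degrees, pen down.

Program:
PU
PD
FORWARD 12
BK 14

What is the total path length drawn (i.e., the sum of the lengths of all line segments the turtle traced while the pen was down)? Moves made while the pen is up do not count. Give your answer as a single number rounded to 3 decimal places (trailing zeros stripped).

Executing turtle program step by step:
Start: pos=(-9,-6), heading=0, pen down
PU: pen up
PD: pen down
FD 12: (-9,-6) -> (3,-6) [heading=0, draw]
BK 14: (3,-6) -> (-11,-6) [heading=0, draw]
Final: pos=(-11,-6), heading=0, 2 segment(s) drawn

Segment lengths:
  seg 1: (-9,-6) -> (3,-6), length = 12
  seg 2: (3,-6) -> (-11,-6), length = 14
Total = 26

Answer: 26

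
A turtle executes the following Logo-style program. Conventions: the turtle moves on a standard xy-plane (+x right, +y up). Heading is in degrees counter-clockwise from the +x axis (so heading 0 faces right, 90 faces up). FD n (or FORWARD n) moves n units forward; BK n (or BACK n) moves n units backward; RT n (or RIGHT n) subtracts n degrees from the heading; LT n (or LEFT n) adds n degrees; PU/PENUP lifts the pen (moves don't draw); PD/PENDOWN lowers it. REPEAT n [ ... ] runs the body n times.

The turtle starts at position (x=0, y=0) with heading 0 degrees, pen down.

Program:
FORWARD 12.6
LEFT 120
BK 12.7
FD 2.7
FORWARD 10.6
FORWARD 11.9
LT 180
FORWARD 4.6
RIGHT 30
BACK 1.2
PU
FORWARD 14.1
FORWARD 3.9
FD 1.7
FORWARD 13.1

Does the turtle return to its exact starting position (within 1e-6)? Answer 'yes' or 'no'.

Executing turtle program step by step:
Start: pos=(0,0), heading=0, pen down
FD 12.6: (0,0) -> (12.6,0) [heading=0, draw]
LT 120: heading 0 -> 120
BK 12.7: (12.6,0) -> (18.95,-10.999) [heading=120, draw]
FD 2.7: (18.95,-10.999) -> (17.6,-8.66) [heading=120, draw]
FD 10.6: (17.6,-8.66) -> (12.3,0.52) [heading=120, draw]
FD 11.9: (12.3,0.52) -> (6.35,10.825) [heading=120, draw]
LT 180: heading 120 -> 300
FD 4.6: (6.35,10.825) -> (8.65,6.842) [heading=300, draw]
RT 30: heading 300 -> 270
BK 1.2: (8.65,6.842) -> (8.65,8.042) [heading=270, draw]
PU: pen up
FD 14.1: (8.65,8.042) -> (8.65,-6.058) [heading=270, move]
FD 3.9: (8.65,-6.058) -> (8.65,-9.958) [heading=270, move]
FD 1.7: (8.65,-9.958) -> (8.65,-11.658) [heading=270, move]
FD 13.1: (8.65,-11.658) -> (8.65,-24.758) [heading=270, move]
Final: pos=(8.65,-24.758), heading=270, 7 segment(s) drawn

Start position: (0, 0)
Final position: (8.65, -24.758)
Distance = 26.226; >= 1e-6 -> NOT closed

Answer: no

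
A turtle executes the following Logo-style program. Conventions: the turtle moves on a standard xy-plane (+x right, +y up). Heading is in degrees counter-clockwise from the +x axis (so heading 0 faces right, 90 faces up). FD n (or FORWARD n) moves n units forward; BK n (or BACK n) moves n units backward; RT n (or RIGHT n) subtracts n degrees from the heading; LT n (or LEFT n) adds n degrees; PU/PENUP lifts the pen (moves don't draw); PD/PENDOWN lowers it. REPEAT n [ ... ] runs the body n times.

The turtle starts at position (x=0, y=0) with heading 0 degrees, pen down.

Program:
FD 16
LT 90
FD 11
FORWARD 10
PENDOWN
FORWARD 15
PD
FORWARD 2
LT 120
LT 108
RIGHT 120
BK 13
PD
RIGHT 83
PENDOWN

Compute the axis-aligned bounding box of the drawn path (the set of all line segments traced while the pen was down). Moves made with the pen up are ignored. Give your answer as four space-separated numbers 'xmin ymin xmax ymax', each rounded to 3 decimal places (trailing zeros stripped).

Answer: 0 0 28.364 42.017

Derivation:
Executing turtle program step by step:
Start: pos=(0,0), heading=0, pen down
FD 16: (0,0) -> (16,0) [heading=0, draw]
LT 90: heading 0 -> 90
FD 11: (16,0) -> (16,11) [heading=90, draw]
FD 10: (16,11) -> (16,21) [heading=90, draw]
PD: pen down
FD 15: (16,21) -> (16,36) [heading=90, draw]
PD: pen down
FD 2: (16,36) -> (16,38) [heading=90, draw]
LT 120: heading 90 -> 210
LT 108: heading 210 -> 318
RT 120: heading 318 -> 198
BK 13: (16,38) -> (28.364,42.017) [heading=198, draw]
PD: pen down
RT 83: heading 198 -> 115
PD: pen down
Final: pos=(28.364,42.017), heading=115, 6 segment(s) drawn

Segment endpoints: x in {0, 16, 28.364}, y in {0, 11, 21, 36, 38, 42.017}
xmin=0, ymin=0, xmax=28.364, ymax=42.017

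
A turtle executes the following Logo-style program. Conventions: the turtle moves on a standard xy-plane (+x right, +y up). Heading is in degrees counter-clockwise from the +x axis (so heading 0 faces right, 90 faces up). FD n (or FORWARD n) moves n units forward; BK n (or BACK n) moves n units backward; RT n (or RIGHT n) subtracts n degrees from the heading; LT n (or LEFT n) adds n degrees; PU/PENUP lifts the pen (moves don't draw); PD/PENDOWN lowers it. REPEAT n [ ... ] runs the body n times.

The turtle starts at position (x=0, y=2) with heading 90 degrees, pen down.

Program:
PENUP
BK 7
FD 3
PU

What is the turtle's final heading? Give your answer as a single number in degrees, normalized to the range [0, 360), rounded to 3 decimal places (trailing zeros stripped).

Executing turtle program step by step:
Start: pos=(0,2), heading=90, pen down
PU: pen up
BK 7: (0,2) -> (0,-5) [heading=90, move]
FD 3: (0,-5) -> (0,-2) [heading=90, move]
PU: pen up
Final: pos=(0,-2), heading=90, 0 segment(s) drawn

Answer: 90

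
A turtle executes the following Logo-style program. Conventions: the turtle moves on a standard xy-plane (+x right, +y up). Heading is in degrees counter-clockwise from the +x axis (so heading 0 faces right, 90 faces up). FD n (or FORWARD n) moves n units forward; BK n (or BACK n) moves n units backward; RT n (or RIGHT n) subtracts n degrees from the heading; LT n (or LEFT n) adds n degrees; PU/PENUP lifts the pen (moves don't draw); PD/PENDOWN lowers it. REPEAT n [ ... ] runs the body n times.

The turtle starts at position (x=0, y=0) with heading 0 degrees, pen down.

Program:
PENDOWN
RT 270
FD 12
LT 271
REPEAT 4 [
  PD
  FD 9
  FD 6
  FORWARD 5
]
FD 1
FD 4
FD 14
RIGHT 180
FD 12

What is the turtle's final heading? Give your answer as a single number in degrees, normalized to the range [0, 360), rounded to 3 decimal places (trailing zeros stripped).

Executing turtle program step by step:
Start: pos=(0,0), heading=0, pen down
PD: pen down
RT 270: heading 0 -> 90
FD 12: (0,0) -> (0,12) [heading=90, draw]
LT 271: heading 90 -> 1
REPEAT 4 [
  -- iteration 1/4 --
  PD: pen down
  FD 9: (0,12) -> (8.999,12.157) [heading=1, draw]
  FD 6: (8.999,12.157) -> (14.998,12.262) [heading=1, draw]
  FD 5: (14.998,12.262) -> (19.997,12.349) [heading=1, draw]
  -- iteration 2/4 --
  PD: pen down
  FD 9: (19.997,12.349) -> (28.996,12.506) [heading=1, draw]
  FD 6: (28.996,12.506) -> (34.995,12.611) [heading=1, draw]
  FD 5: (34.995,12.611) -> (39.994,12.698) [heading=1, draw]
  -- iteration 3/4 --
  PD: pen down
  FD 9: (39.994,12.698) -> (48.993,12.855) [heading=1, draw]
  FD 6: (48.993,12.855) -> (54.992,12.96) [heading=1, draw]
  FD 5: (54.992,12.96) -> (59.991,13.047) [heading=1, draw]
  -- iteration 4/4 --
  PD: pen down
  FD 9: (59.991,13.047) -> (68.989,13.204) [heading=1, draw]
  FD 6: (68.989,13.204) -> (74.989,13.309) [heading=1, draw]
  FD 5: (74.989,13.309) -> (79.988,13.396) [heading=1, draw]
]
FD 1: (79.988,13.396) -> (80.988,13.414) [heading=1, draw]
FD 4: (80.988,13.414) -> (84.987,13.483) [heading=1, draw]
FD 14: (84.987,13.483) -> (98.985,13.728) [heading=1, draw]
RT 180: heading 1 -> 181
FD 12: (98.985,13.728) -> (86.987,13.518) [heading=181, draw]
Final: pos=(86.987,13.518), heading=181, 17 segment(s) drawn

Answer: 181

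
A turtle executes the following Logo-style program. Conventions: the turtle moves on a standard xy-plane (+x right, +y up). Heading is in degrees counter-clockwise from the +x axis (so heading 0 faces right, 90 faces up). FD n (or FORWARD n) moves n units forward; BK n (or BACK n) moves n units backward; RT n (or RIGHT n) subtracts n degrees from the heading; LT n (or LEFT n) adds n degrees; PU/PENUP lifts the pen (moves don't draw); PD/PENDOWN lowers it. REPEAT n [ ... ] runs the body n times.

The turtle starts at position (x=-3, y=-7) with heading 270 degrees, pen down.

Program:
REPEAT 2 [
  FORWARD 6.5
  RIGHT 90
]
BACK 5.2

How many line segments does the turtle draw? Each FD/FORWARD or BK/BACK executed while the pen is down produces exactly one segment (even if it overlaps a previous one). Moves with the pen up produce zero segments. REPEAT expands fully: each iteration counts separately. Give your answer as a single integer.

Answer: 3

Derivation:
Executing turtle program step by step:
Start: pos=(-3,-7), heading=270, pen down
REPEAT 2 [
  -- iteration 1/2 --
  FD 6.5: (-3,-7) -> (-3,-13.5) [heading=270, draw]
  RT 90: heading 270 -> 180
  -- iteration 2/2 --
  FD 6.5: (-3,-13.5) -> (-9.5,-13.5) [heading=180, draw]
  RT 90: heading 180 -> 90
]
BK 5.2: (-9.5,-13.5) -> (-9.5,-18.7) [heading=90, draw]
Final: pos=(-9.5,-18.7), heading=90, 3 segment(s) drawn
Segments drawn: 3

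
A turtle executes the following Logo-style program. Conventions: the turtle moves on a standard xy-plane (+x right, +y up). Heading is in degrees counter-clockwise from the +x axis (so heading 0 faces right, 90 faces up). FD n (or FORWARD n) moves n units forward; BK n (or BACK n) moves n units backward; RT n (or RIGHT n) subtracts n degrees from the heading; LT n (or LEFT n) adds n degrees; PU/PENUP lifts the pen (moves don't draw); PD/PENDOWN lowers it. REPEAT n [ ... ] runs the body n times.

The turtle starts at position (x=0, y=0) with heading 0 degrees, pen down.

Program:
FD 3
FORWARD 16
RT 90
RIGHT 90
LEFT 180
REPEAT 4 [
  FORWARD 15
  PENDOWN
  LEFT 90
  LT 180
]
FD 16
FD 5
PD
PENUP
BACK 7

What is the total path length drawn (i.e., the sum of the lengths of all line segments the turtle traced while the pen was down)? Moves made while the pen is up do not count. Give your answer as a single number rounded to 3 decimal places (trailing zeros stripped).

Answer: 100

Derivation:
Executing turtle program step by step:
Start: pos=(0,0), heading=0, pen down
FD 3: (0,0) -> (3,0) [heading=0, draw]
FD 16: (3,0) -> (19,0) [heading=0, draw]
RT 90: heading 0 -> 270
RT 90: heading 270 -> 180
LT 180: heading 180 -> 0
REPEAT 4 [
  -- iteration 1/4 --
  FD 15: (19,0) -> (34,0) [heading=0, draw]
  PD: pen down
  LT 90: heading 0 -> 90
  LT 180: heading 90 -> 270
  -- iteration 2/4 --
  FD 15: (34,0) -> (34,-15) [heading=270, draw]
  PD: pen down
  LT 90: heading 270 -> 0
  LT 180: heading 0 -> 180
  -- iteration 3/4 --
  FD 15: (34,-15) -> (19,-15) [heading=180, draw]
  PD: pen down
  LT 90: heading 180 -> 270
  LT 180: heading 270 -> 90
  -- iteration 4/4 --
  FD 15: (19,-15) -> (19,0) [heading=90, draw]
  PD: pen down
  LT 90: heading 90 -> 180
  LT 180: heading 180 -> 0
]
FD 16: (19,0) -> (35,0) [heading=0, draw]
FD 5: (35,0) -> (40,0) [heading=0, draw]
PD: pen down
PU: pen up
BK 7: (40,0) -> (33,0) [heading=0, move]
Final: pos=(33,0), heading=0, 8 segment(s) drawn

Segment lengths:
  seg 1: (0,0) -> (3,0), length = 3
  seg 2: (3,0) -> (19,0), length = 16
  seg 3: (19,0) -> (34,0), length = 15
  seg 4: (34,0) -> (34,-15), length = 15
  seg 5: (34,-15) -> (19,-15), length = 15
  seg 6: (19,-15) -> (19,0), length = 15
  seg 7: (19,0) -> (35,0), length = 16
  seg 8: (35,0) -> (40,0), length = 5
Total = 100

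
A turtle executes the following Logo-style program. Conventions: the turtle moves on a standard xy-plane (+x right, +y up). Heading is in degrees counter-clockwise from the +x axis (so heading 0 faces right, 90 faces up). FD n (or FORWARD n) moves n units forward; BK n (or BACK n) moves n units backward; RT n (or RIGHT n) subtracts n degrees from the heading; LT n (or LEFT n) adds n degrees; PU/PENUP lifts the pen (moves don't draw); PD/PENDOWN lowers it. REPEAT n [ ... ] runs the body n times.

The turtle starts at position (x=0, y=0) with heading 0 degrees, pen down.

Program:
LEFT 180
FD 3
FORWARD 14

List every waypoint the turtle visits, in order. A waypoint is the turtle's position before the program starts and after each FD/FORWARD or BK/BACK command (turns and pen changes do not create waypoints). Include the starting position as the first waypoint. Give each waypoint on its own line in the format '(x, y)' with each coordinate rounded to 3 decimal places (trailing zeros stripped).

Answer: (0, 0)
(-3, 0)
(-17, 0)

Derivation:
Executing turtle program step by step:
Start: pos=(0,0), heading=0, pen down
LT 180: heading 0 -> 180
FD 3: (0,0) -> (-3,0) [heading=180, draw]
FD 14: (-3,0) -> (-17,0) [heading=180, draw]
Final: pos=(-17,0), heading=180, 2 segment(s) drawn
Waypoints (3 total):
(0, 0)
(-3, 0)
(-17, 0)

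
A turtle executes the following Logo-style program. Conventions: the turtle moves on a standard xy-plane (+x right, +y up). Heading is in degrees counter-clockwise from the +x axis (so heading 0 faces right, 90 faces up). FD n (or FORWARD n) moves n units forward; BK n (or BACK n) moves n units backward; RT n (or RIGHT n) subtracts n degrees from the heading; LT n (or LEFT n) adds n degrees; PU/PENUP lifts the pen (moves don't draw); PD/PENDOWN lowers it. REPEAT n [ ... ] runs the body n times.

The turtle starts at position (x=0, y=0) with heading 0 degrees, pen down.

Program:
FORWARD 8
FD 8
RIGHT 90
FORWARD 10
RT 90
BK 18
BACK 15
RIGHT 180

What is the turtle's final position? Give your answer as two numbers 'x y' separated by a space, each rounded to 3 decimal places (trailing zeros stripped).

Answer: 49 -10

Derivation:
Executing turtle program step by step:
Start: pos=(0,0), heading=0, pen down
FD 8: (0,0) -> (8,0) [heading=0, draw]
FD 8: (8,0) -> (16,0) [heading=0, draw]
RT 90: heading 0 -> 270
FD 10: (16,0) -> (16,-10) [heading=270, draw]
RT 90: heading 270 -> 180
BK 18: (16,-10) -> (34,-10) [heading=180, draw]
BK 15: (34,-10) -> (49,-10) [heading=180, draw]
RT 180: heading 180 -> 0
Final: pos=(49,-10), heading=0, 5 segment(s) drawn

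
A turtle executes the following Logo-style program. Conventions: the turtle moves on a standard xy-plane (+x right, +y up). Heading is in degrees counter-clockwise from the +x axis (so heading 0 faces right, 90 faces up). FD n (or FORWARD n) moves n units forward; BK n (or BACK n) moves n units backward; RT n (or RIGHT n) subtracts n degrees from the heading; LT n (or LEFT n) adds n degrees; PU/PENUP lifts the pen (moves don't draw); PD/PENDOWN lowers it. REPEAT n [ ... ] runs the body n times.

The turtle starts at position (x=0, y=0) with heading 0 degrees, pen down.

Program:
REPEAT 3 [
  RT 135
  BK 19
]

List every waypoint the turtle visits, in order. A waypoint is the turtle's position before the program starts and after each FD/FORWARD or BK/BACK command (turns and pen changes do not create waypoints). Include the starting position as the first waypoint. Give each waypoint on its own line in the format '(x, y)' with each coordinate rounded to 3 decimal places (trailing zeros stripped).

Executing turtle program step by step:
Start: pos=(0,0), heading=0, pen down
REPEAT 3 [
  -- iteration 1/3 --
  RT 135: heading 0 -> 225
  BK 19: (0,0) -> (13.435,13.435) [heading=225, draw]
  -- iteration 2/3 --
  RT 135: heading 225 -> 90
  BK 19: (13.435,13.435) -> (13.435,-5.565) [heading=90, draw]
  -- iteration 3/3 --
  RT 135: heading 90 -> 315
  BK 19: (13.435,-5.565) -> (0,7.87) [heading=315, draw]
]
Final: pos=(0,7.87), heading=315, 3 segment(s) drawn
Waypoints (4 total):
(0, 0)
(13.435, 13.435)
(13.435, -5.565)
(0, 7.87)

Answer: (0, 0)
(13.435, 13.435)
(13.435, -5.565)
(0, 7.87)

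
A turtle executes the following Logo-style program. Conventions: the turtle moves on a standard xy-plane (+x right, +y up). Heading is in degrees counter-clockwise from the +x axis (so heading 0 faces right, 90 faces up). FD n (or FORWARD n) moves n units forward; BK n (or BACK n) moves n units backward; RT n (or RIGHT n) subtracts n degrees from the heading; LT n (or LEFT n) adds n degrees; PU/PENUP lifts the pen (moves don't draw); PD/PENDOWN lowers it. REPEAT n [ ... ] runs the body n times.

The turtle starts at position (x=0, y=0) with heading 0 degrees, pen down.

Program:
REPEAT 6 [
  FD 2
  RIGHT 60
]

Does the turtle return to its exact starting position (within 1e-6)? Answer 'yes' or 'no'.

Answer: yes

Derivation:
Executing turtle program step by step:
Start: pos=(0,0), heading=0, pen down
REPEAT 6 [
  -- iteration 1/6 --
  FD 2: (0,0) -> (2,0) [heading=0, draw]
  RT 60: heading 0 -> 300
  -- iteration 2/6 --
  FD 2: (2,0) -> (3,-1.732) [heading=300, draw]
  RT 60: heading 300 -> 240
  -- iteration 3/6 --
  FD 2: (3,-1.732) -> (2,-3.464) [heading=240, draw]
  RT 60: heading 240 -> 180
  -- iteration 4/6 --
  FD 2: (2,-3.464) -> (0,-3.464) [heading=180, draw]
  RT 60: heading 180 -> 120
  -- iteration 5/6 --
  FD 2: (0,-3.464) -> (-1,-1.732) [heading=120, draw]
  RT 60: heading 120 -> 60
  -- iteration 6/6 --
  FD 2: (-1,-1.732) -> (0,0) [heading=60, draw]
  RT 60: heading 60 -> 0
]
Final: pos=(0,0), heading=0, 6 segment(s) drawn

Start position: (0, 0)
Final position: (0, 0)
Distance = 0; < 1e-6 -> CLOSED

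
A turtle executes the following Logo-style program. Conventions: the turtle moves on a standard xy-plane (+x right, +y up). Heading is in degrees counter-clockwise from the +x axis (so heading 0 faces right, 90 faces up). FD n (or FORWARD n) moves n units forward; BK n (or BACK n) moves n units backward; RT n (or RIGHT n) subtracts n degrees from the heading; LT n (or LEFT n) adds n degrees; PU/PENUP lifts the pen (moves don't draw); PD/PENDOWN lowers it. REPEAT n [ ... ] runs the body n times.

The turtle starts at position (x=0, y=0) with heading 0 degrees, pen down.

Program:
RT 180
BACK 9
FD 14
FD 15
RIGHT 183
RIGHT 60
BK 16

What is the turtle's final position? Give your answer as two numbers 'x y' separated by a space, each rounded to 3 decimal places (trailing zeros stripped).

Answer: -27.264 14.256

Derivation:
Executing turtle program step by step:
Start: pos=(0,0), heading=0, pen down
RT 180: heading 0 -> 180
BK 9: (0,0) -> (9,0) [heading=180, draw]
FD 14: (9,0) -> (-5,0) [heading=180, draw]
FD 15: (-5,0) -> (-20,0) [heading=180, draw]
RT 183: heading 180 -> 357
RT 60: heading 357 -> 297
BK 16: (-20,0) -> (-27.264,14.256) [heading=297, draw]
Final: pos=(-27.264,14.256), heading=297, 4 segment(s) drawn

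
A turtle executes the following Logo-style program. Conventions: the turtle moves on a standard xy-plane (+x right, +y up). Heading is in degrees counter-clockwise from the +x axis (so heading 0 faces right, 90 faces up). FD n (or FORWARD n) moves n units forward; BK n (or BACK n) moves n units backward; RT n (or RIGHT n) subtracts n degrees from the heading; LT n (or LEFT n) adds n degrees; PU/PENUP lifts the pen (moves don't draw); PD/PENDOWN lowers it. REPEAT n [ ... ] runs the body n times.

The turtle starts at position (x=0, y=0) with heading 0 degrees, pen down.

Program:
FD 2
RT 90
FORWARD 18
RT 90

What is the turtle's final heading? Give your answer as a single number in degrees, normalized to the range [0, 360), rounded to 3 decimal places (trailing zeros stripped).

Answer: 180

Derivation:
Executing turtle program step by step:
Start: pos=(0,0), heading=0, pen down
FD 2: (0,0) -> (2,0) [heading=0, draw]
RT 90: heading 0 -> 270
FD 18: (2,0) -> (2,-18) [heading=270, draw]
RT 90: heading 270 -> 180
Final: pos=(2,-18), heading=180, 2 segment(s) drawn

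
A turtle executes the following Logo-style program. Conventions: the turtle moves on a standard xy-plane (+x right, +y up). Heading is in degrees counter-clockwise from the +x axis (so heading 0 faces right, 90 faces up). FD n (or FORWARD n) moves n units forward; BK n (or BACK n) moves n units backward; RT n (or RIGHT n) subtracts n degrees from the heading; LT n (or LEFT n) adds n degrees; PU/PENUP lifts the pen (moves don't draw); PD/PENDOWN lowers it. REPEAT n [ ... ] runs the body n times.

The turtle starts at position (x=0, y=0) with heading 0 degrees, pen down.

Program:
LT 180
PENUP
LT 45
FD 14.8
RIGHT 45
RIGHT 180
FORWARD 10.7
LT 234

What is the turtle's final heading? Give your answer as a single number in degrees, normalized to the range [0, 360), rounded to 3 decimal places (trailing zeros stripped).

Executing turtle program step by step:
Start: pos=(0,0), heading=0, pen down
LT 180: heading 0 -> 180
PU: pen up
LT 45: heading 180 -> 225
FD 14.8: (0,0) -> (-10.465,-10.465) [heading=225, move]
RT 45: heading 225 -> 180
RT 180: heading 180 -> 0
FD 10.7: (-10.465,-10.465) -> (0.235,-10.465) [heading=0, move]
LT 234: heading 0 -> 234
Final: pos=(0.235,-10.465), heading=234, 0 segment(s) drawn

Answer: 234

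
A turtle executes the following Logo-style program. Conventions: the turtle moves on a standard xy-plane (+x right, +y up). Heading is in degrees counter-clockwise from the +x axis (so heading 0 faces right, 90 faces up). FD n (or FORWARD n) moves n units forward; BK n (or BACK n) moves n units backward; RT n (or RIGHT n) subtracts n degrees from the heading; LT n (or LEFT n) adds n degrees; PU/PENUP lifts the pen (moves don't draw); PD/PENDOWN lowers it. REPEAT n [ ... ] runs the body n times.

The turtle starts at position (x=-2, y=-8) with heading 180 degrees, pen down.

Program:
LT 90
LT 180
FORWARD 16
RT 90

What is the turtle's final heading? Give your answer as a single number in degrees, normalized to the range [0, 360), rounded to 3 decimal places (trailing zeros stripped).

Executing turtle program step by step:
Start: pos=(-2,-8), heading=180, pen down
LT 90: heading 180 -> 270
LT 180: heading 270 -> 90
FD 16: (-2,-8) -> (-2,8) [heading=90, draw]
RT 90: heading 90 -> 0
Final: pos=(-2,8), heading=0, 1 segment(s) drawn

Answer: 0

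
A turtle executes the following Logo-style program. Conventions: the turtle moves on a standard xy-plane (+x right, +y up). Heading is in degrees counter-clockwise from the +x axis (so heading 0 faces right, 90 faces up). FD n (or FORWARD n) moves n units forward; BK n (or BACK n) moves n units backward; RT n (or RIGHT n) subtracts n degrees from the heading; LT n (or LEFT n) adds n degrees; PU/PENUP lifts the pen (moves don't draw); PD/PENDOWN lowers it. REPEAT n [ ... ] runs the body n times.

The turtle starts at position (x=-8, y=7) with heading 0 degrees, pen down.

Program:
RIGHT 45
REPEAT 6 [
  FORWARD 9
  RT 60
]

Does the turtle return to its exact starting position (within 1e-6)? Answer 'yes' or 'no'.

Executing turtle program step by step:
Start: pos=(-8,7), heading=0, pen down
RT 45: heading 0 -> 315
REPEAT 6 [
  -- iteration 1/6 --
  FD 9: (-8,7) -> (-1.636,0.636) [heading=315, draw]
  RT 60: heading 315 -> 255
  -- iteration 2/6 --
  FD 9: (-1.636,0.636) -> (-3.965,-8.057) [heading=255, draw]
  RT 60: heading 255 -> 195
  -- iteration 3/6 --
  FD 9: (-3.965,-8.057) -> (-12.659,-10.387) [heading=195, draw]
  RT 60: heading 195 -> 135
  -- iteration 4/6 --
  FD 9: (-12.659,-10.387) -> (-19.023,-4.023) [heading=135, draw]
  RT 60: heading 135 -> 75
  -- iteration 5/6 --
  FD 9: (-19.023,-4.023) -> (-16.693,4.671) [heading=75, draw]
  RT 60: heading 75 -> 15
  -- iteration 6/6 --
  FD 9: (-16.693,4.671) -> (-8,7) [heading=15, draw]
  RT 60: heading 15 -> 315
]
Final: pos=(-8,7), heading=315, 6 segment(s) drawn

Start position: (-8, 7)
Final position: (-8, 7)
Distance = 0; < 1e-6 -> CLOSED

Answer: yes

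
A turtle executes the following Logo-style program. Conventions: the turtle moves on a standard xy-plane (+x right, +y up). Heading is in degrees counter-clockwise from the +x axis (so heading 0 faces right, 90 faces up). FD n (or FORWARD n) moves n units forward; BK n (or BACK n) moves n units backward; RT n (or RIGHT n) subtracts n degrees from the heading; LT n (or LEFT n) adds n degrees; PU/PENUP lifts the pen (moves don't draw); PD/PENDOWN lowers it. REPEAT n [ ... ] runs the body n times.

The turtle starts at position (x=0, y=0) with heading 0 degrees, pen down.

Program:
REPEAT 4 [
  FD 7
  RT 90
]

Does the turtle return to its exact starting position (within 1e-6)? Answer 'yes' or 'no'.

Executing turtle program step by step:
Start: pos=(0,0), heading=0, pen down
REPEAT 4 [
  -- iteration 1/4 --
  FD 7: (0,0) -> (7,0) [heading=0, draw]
  RT 90: heading 0 -> 270
  -- iteration 2/4 --
  FD 7: (7,0) -> (7,-7) [heading=270, draw]
  RT 90: heading 270 -> 180
  -- iteration 3/4 --
  FD 7: (7,-7) -> (0,-7) [heading=180, draw]
  RT 90: heading 180 -> 90
  -- iteration 4/4 --
  FD 7: (0,-7) -> (0,0) [heading=90, draw]
  RT 90: heading 90 -> 0
]
Final: pos=(0,0), heading=0, 4 segment(s) drawn

Start position: (0, 0)
Final position: (0, 0)
Distance = 0; < 1e-6 -> CLOSED

Answer: yes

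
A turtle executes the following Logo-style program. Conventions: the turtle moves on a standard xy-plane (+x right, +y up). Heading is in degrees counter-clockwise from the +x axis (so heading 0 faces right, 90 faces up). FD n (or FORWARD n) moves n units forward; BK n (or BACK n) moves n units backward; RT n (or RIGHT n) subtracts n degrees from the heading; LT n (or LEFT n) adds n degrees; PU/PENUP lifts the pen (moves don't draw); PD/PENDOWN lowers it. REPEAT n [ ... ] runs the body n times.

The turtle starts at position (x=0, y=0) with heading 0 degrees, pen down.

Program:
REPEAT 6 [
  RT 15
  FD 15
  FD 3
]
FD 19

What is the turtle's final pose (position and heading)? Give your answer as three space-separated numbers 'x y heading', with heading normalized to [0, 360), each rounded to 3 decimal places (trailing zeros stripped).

Answer: 59.362 -96.362 270

Derivation:
Executing turtle program step by step:
Start: pos=(0,0), heading=0, pen down
REPEAT 6 [
  -- iteration 1/6 --
  RT 15: heading 0 -> 345
  FD 15: (0,0) -> (14.489,-3.882) [heading=345, draw]
  FD 3: (14.489,-3.882) -> (17.387,-4.659) [heading=345, draw]
  -- iteration 2/6 --
  RT 15: heading 345 -> 330
  FD 15: (17.387,-4.659) -> (30.377,-12.159) [heading=330, draw]
  FD 3: (30.377,-12.159) -> (32.975,-13.659) [heading=330, draw]
  -- iteration 3/6 --
  RT 15: heading 330 -> 315
  FD 15: (32.975,-13.659) -> (43.582,-24.265) [heading=315, draw]
  FD 3: (43.582,-24.265) -> (45.703,-26.387) [heading=315, draw]
  -- iteration 4/6 --
  RT 15: heading 315 -> 300
  FD 15: (45.703,-26.387) -> (53.203,-39.377) [heading=300, draw]
  FD 3: (53.203,-39.377) -> (54.703,-41.975) [heading=300, draw]
  -- iteration 5/6 --
  RT 15: heading 300 -> 285
  FD 15: (54.703,-41.975) -> (58.585,-56.464) [heading=285, draw]
  FD 3: (58.585,-56.464) -> (59.362,-59.362) [heading=285, draw]
  -- iteration 6/6 --
  RT 15: heading 285 -> 270
  FD 15: (59.362,-59.362) -> (59.362,-74.362) [heading=270, draw]
  FD 3: (59.362,-74.362) -> (59.362,-77.362) [heading=270, draw]
]
FD 19: (59.362,-77.362) -> (59.362,-96.362) [heading=270, draw]
Final: pos=(59.362,-96.362), heading=270, 13 segment(s) drawn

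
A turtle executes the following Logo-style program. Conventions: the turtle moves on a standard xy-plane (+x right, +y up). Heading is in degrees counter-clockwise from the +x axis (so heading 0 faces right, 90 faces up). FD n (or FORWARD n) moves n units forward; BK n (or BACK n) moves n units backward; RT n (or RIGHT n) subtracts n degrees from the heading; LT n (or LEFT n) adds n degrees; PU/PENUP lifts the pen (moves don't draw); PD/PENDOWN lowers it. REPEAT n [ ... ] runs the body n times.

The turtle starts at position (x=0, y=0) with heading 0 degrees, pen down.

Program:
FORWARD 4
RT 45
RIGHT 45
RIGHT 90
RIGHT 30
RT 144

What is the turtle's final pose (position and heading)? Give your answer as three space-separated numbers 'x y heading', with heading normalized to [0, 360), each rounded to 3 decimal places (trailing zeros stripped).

Executing turtle program step by step:
Start: pos=(0,0), heading=0, pen down
FD 4: (0,0) -> (4,0) [heading=0, draw]
RT 45: heading 0 -> 315
RT 45: heading 315 -> 270
RT 90: heading 270 -> 180
RT 30: heading 180 -> 150
RT 144: heading 150 -> 6
Final: pos=(4,0), heading=6, 1 segment(s) drawn

Answer: 4 0 6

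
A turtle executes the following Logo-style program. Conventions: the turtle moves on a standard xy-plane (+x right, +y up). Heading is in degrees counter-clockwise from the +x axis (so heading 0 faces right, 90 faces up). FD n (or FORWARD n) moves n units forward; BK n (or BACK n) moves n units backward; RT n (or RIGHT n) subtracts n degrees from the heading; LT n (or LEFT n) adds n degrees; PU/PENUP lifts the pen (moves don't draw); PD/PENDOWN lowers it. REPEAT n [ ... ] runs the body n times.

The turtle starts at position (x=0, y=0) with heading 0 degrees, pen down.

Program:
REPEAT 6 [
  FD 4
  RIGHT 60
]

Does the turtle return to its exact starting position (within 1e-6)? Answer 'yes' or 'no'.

Executing turtle program step by step:
Start: pos=(0,0), heading=0, pen down
REPEAT 6 [
  -- iteration 1/6 --
  FD 4: (0,0) -> (4,0) [heading=0, draw]
  RT 60: heading 0 -> 300
  -- iteration 2/6 --
  FD 4: (4,0) -> (6,-3.464) [heading=300, draw]
  RT 60: heading 300 -> 240
  -- iteration 3/6 --
  FD 4: (6,-3.464) -> (4,-6.928) [heading=240, draw]
  RT 60: heading 240 -> 180
  -- iteration 4/6 --
  FD 4: (4,-6.928) -> (0,-6.928) [heading=180, draw]
  RT 60: heading 180 -> 120
  -- iteration 5/6 --
  FD 4: (0,-6.928) -> (-2,-3.464) [heading=120, draw]
  RT 60: heading 120 -> 60
  -- iteration 6/6 --
  FD 4: (-2,-3.464) -> (0,0) [heading=60, draw]
  RT 60: heading 60 -> 0
]
Final: pos=(0,0), heading=0, 6 segment(s) drawn

Start position: (0, 0)
Final position: (0, 0)
Distance = 0; < 1e-6 -> CLOSED

Answer: yes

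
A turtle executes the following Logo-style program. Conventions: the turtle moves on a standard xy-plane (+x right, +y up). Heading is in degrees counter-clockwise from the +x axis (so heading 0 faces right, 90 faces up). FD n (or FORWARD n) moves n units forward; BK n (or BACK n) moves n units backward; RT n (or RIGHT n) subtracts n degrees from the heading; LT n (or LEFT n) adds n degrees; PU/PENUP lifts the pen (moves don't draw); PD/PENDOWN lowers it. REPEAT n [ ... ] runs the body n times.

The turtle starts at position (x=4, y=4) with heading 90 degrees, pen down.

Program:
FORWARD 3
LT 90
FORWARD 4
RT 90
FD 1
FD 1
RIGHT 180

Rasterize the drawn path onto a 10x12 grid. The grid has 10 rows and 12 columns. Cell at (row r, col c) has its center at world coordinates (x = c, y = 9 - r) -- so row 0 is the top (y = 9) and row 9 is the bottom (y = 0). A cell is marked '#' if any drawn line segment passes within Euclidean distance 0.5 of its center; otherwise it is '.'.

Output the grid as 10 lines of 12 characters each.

Segment 0: (4,4) -> (4,7)
Segment 1: (4,7) -> (0,7)
Segment 2: (0,7) -> (0,8)
Segment 3: (0,8) -> (0,9)

Answer: #...........
#...........
#####.......
....#.......
....#.......
....#.......
............
............
............
............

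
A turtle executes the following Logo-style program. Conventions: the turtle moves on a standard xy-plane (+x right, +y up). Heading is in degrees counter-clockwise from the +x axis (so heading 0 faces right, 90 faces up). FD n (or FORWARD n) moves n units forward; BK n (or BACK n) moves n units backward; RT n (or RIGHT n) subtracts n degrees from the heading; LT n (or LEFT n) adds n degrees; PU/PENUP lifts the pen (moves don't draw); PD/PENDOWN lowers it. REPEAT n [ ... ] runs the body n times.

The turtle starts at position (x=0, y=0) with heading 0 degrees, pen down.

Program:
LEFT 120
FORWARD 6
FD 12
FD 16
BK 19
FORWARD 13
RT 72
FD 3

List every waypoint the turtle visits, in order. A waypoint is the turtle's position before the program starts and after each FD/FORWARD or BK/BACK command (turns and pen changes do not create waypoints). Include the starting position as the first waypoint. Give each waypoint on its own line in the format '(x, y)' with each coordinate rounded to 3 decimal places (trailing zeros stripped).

Executing turtle program step by step:
Start: pos=(0,0), heading=0, pen down
LT 120: heading 0 -> 120
FD 6: (0,0) -> (-3,5.196) [heading=120, draw]
FD 12: (-3,5.196) -> (-9,15.588) [heading=120, draw]
FD 16: (-9,15.588) -> (-17,29.445) [heading=120, draw]
BK 19: (-17,29.445) -> (-7.5,12.99) [heading=120, draw]
FD 13: (-7.5,12.99) -> (-14,24.249) [heading=120, draw]
RT 72: heading 120 -> 48
FD 3: (-14,24.249) -> (-11.993,26.478) [heading=48, draw]
Final: pos=(-11.993,26.478), heading=48, 6 segment(s) drawn
Waypoints (7 total):
(0, 0)
(-3, 5.196)
(-9, 15.588)
(-17, 29.445)
(-7.5, 12.99)
(-14, 24.249)
(-11.993, 26.478)

Answer: (0, 0)
(-3, 5.196)
(-9, 15.588)
(-17, 29.445)
(-7.5, 12.99)
(-14, 24.249)
(-11.993, 26.478)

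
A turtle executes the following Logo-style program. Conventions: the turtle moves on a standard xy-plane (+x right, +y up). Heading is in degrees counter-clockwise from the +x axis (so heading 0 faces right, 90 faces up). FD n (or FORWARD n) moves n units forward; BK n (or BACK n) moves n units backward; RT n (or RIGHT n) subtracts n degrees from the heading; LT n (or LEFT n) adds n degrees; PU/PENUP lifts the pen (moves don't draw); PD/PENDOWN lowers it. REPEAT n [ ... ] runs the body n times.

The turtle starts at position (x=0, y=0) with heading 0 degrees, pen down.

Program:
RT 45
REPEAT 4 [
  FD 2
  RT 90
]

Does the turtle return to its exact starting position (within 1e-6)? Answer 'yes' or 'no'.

Answer: yes

Derivation:
Executing turtle program step by step:
Start: pos=(0,0), heading=0, pen down
RT 45: heading 0 -> 315
REPEAT 4 [
  -- iteration 1/4 --
  FD 2: (0,0) -> (1.414,-1.414) [heading=315, draw]
  RT 90: heading 315 -> 225
  -- iteration 2/4 --
  FD 2: (1.414,-1.414) -> (0,-2.828) [heading=225, draw]
  RT 90: heading 225 -> 135
  -- iteration 3/4 --
  FD 2: (0,-2.828) -> (-1.414,-1.414) [heading=135, draw]
  RT 90: heading 135 -> 45
  -- iteration 4/4 --
  FD 2: (-1.414,-1.414) -> (0,0) [heading=45, draw]
  RT 90: heading 45 -> 315
]
Final: pos=(0,0), heading=315, 4 segment(s) drawn

Start position: (0, 0)
Final position: (0, 0)
Distance = 0; < 1e-6 -> CLOSED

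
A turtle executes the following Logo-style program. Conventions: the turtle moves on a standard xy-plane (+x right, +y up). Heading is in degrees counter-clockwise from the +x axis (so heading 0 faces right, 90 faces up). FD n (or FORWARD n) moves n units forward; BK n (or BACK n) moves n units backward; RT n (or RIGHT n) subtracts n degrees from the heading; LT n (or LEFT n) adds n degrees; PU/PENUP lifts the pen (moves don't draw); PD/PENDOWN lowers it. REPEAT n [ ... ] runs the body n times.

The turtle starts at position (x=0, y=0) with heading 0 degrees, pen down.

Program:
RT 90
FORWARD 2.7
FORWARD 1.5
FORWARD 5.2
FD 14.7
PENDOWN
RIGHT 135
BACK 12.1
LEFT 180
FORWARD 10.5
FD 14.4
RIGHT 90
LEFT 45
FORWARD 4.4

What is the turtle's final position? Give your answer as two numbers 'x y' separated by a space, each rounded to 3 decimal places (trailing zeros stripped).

Answer: 26.163 -54.663

Derivation:
Executing turtle program step by step:
Start: pos=(0,0), heading=0, pen down
RT 90: heading 0 -> 270
FD 2.7: (0,0) -> (0,-2.7) [heading=270, draw]
FD 1.5: (0,-2.7) -> (0,-4.2) [heading=270, draw]
FD 5.2: (0,-4.2) -> (0,-9.4) [heading=270, draw]
FD 14.7: (0,-9.4) -> (0,-24.1) [heading=270, draw]
PD: pen down
RT 135: heading 270 -> 135
BK 12.1: (0,-24.1) -> (8.556,-32.656) [heading=135, draw]
LT 180: heading 135 -> 315
FD 10.5: (8.556,-32.656) -> (15.981,-40.081) [heading=315, draw]
FD 14.4: (15.981,-40.081) -> (26.163,-50.263) [heading=315, draw]
RT 90: heading 315 -> 225
LT 45: heading 225 -> 270
FD 4.4: (26.163,-50.263) -> (26.163,-54.663) [heading=270, draw]
Final: pos=(26.163,-54.663), heading=270, 8 segment(s) drawn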